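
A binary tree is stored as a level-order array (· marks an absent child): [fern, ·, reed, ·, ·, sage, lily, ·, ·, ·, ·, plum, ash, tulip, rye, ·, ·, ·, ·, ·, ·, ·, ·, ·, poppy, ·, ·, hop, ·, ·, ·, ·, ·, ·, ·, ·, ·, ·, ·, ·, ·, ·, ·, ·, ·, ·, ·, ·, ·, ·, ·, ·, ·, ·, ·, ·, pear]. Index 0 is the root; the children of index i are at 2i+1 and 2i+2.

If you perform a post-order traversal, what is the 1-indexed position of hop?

6

Post-order visits the left subtree, then the right subtree, then the node.
At fern: no left child.
At fern: go right to reed.
  At reed: go left to sage.
    At sage: go left to plum.
      At plum: no left child.
      At plum: go right to poppy.
        poppy is a leaf — visit poppy.
      Visit plum.
    At sage: go right to ash.
      ash is a leaf — visit ash.
    Visit sage.
  At reed: go right to lily.
    At lily: go left to tulip.
      At tulip: go left to hop.
        At hop: no left child.
        At hop: go right to pear.
          pear is a leaf — visit pear.
        Visit hop.
      At tulip: no right child.
      Visit tulip.
    At lily: go right to rye.
      rye is a leaf — visit rye.
    Visit lily.
  Visit reed.
Visit fern.
Full post-order sequence: poppy, plum, ash, sage, pear, hop, tulip, rye, lily, reed, fern.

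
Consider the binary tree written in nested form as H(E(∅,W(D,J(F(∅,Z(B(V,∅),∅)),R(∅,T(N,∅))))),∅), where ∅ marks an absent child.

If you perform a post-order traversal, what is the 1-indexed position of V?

2

Post-order visits the left subtree, then the right subtree, then the node.
At H: go left to E.
  At E: no left child.
  At E: go right to W.
    At W: go left to D.
      D is a leaf — visit D.
    At W: go right to J.
      At J: go left to F.
        At F: no left child.
        At F: go right to Z.
          At Z: go left to B.
            At B: go left to V.
              V is a leaf — visit V.
            At B: no right child.
            Visit B.
          At Z: no right child.
          Visit Z.
        Visit F.
      At J: go right to R.
        At R: no left child.
        At R: go right to T.
          At T: go left to N.
            N is a leaf — visit N.
          At T: no right child.
          Visit T.
        Visit R.
      Visit J.
    Visit W.
  Visit E.
At H: no right child.
Visit H.
Full post-order sequence: D, V, B, Z, F, N, T, R, J, W, E, H.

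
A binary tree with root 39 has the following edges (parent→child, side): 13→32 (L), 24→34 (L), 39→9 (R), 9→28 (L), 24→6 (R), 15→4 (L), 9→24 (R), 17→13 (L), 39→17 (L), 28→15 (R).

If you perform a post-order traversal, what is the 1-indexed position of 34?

Post-order visits the left subtree, then the right subtree, then the node.
At 39: go left to 17.
  At 17: go left to 13.
    At 13: go left to 32.
      32 is a leaf — visit 32.
    At 13: no right child.
    Visit 13.
  At 17: no right child.
  Visit 17.
At 39: go right to 9.
  At 9: go left to 28.
    At 28: no left child.
    At 28: go right to 15.
      At 15: go left to 4.
        4 is a leaf — visit 4.
      At 15: no right child.
      Visit 15.
    Visit 28.
  At 9: go right to 24.
    At 24: go left to 34.
      34 is a leaf — visit 34.
    At 24: go right to 6.
      6 is a leaf — visit 6.
    Visit 24.
  Visit 9.
Visit 39.
Full post-order sequence: 32, 13, 17, 4, 15, 28, 34, 6, 24, 9, 39.

7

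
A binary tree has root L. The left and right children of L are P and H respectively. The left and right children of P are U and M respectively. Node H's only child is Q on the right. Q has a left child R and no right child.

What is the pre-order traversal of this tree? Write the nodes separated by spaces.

Pre-order visits the node, then its left subtree, then its right subtree.
Visit L.
At L: go left to P.
  Visit P.
  At P: go left to U.
    U is a leaf — visit U.
  At P: go right to M.
    M is a leaf — visit M.
At L: go right to H.
  Visit H.
  At H: no left child.
  At H: go right to Q.
    Visit Q.
    At Q: go left to R.
      R is a leaf — visit R.
    At Q: no right child.

L P U M H Q R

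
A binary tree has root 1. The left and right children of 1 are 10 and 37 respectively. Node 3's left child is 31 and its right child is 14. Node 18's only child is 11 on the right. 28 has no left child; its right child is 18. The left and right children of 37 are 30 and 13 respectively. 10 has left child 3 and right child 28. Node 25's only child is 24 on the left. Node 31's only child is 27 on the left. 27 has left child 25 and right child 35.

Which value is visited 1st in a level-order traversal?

1

Level-order visits nodes level by level from the root, left to right within each level.
Level 0: 1
Level 1: 10, 37
Level 2: 3, 28, 30, 13
Level 3: 31, 14, 18
Level 4: 27, 11
Level 5: 25, 35
Level 6: 24
Full level-order sequence: 1, 10, 37, 3, 28, 30, 13, 31, 14, 18, 27, 11, 25, 35, 24.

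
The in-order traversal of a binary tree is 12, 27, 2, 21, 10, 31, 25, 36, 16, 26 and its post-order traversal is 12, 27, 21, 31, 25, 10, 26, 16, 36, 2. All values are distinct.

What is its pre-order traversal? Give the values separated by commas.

2, 27, 12, 36, 10, 21, 25, 31, 16, 26

The last element of post-order is the root; it splits in-order into left and right subtrees.
Root 2: left subtree has 2 nodes {12, 27}, right has 7 {21, 10, 31, 25, 36, 16, 26}.
  Root 27: left subtree has 1 node {12}, right has 0 { }.
  Root 36: left subtree has 4 nodes {21, 10, 31, 25}, right has 2 {16, 26}.
    Root 10: left subtree has 1 node {21}, right has 2 {31, 25}.
      Root 25: left subtree has 1 node {31}, right has 0 { }.
    Root 16: left subtree has 0 nodes { }, right has 1 {26}.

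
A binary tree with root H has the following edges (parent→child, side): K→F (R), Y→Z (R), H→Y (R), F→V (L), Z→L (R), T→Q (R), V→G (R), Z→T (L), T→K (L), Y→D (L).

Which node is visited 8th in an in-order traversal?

T

In-order visits the left subtree, then the node, then the right subtree.
At H: no left child.
Visit H.
At H: go right to Y.
  At Y: go left to D.
    D is a leaf — visit D.
  Visit Y.
  At Y: go right to Z.
    At Z: go left to T.
      At T: go left to K.
        At K: no left child.
        Visit K.
        At K: go right to F.
          At F: go left to V.
            At V: no left child.
            Visit V.
            At V: go right to G.
              G is a leaf — visit G.
          Visit F.
          At F: no right child.
      Visit T.
      At T: go right to Q.
        Q is a leaf — visit Q.
    Visit Z.
    At Z: go right to L.
      L is a leaf — visit L.
Full in-order sequence: H, D, Y, K, V, G, F, T, Q, Z, L.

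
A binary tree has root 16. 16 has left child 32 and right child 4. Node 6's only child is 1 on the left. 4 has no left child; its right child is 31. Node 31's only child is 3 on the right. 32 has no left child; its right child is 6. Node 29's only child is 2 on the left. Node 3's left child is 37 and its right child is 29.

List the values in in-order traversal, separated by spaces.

32 1 6 16 4 31 37 3 2 29

In-order visits the left subtree, then the node, then the right subtree.
At 16: go left to 32.
  At 32: no left child.
  Visit 32.
  At 32: go right to 6.
    At 6: go left to 1.
      1 is a leaf — visit 1.
    Visit 6.
    At 6: no right child.
Visit 16.
At 16: go right to 4.
  At 4: no left child.
  Visit 4.
  At 4: go right to 31.
    At 31: no left child.
    Visit 31.
    At 31: go right to 3.
      At 3: go left to 37.
        37 is a leaf — visit 37.
      Visit 3.
      At 3: go right to 29.
        At 29: go left to 2.
          2 is a leaf — visit 2.
        Visit 29.
        At 29: no right child.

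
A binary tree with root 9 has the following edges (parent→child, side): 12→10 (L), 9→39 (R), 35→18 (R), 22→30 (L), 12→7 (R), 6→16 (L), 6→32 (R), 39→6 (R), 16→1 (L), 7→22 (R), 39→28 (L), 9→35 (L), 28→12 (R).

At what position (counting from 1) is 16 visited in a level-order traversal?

8

Level-order visits nodes level by level from the root, left to right within each level.
Level 0: 9
Level 1: 35, 39
Level 2: 18, 28, 6
Level 3: 12, 16, 32
Level 4: 10, 7, 1
Level 5: 22
Level 6: 30
Full level-order sequence: 9, 35, 39, 18, 28, 6, 12, 16, 32, 10, 7, 1, 22, 30.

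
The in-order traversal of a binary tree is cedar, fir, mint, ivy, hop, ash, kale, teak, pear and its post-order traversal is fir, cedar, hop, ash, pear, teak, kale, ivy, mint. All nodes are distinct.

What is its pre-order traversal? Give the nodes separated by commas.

The last element of post-order is the root; it splits in-order into left and right subtrees.
Root mint: left subtree has 2 nodes {cedar, fir}, right has 6 {ivy, hop, ash, kale, teak, pear}.
  Root cedar: left subtree has 0 nodes { }, right has 1 {fir}.
  Root ivy: left subtree has 0 nodes { }, right has 5 {hop, ash, kale, teak, pear}.
    Root kale: left subtree has 2 nodes {hop, ash}, right has 2 {teak, pear}.
      Root ash: left subtree has 1 node {hop}, right has 0 { }.
      Root teak: left subtree has 0 nodes { }, right has 1 {pear}.

mint, cedar, fir, ivy, kale, ash, hop, teak, pear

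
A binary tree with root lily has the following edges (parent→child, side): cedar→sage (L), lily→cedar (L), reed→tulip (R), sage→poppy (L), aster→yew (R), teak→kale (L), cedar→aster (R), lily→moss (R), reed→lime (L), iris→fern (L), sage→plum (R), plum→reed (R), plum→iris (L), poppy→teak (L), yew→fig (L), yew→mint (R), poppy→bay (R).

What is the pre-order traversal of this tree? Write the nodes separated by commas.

lily, cedar, sage, poppy, teak, kale, bay, plum, iris, fern, reed, lime, tulip, aster, yew, fig, mint, moss

Pre-order visits the node, then its left subtree, then its right subtree.
Visit lily.
At lily: go left to cedar.
  Visit cedar.
  At cedar: go left to sage.
    Visit sage.
    At sage: go left to poppy.
      Visit poppy.
      At poppy: go left to teak.
        Visit teak.
        At teak: go left to kale.
          kale is a leaf — visit kale.
        At teak: no right child.
      At poppy: go right to bay.
        bay is a leaf — visit bay.
    At sage: go right to plum.
      Visit plum.
      At plum: go left to iris.
        Visit iris.
        At iris: go left to fern.
          fern is a leaf — visit fern.
        At iris: no right child.
      At plum: go right to reed.
        Visit reed.
        At reed: go left to lime.
          lime is a leaf — visit lime.
        At reed: go right to tulip.
          tulip is a leaf — visit tulip.
  At cedar: go right to aster.
    Visit aster.
    At aster: no left child.
    At aster: go right to yew.
      Visit yew.
      At yew: go left to fig.
        fig is a leaf — visit fig.
      At yew: go right to mint.
        mint is a leaf — visit mint.
At lily: go right to moss.
  moss is a leaf — visit moss.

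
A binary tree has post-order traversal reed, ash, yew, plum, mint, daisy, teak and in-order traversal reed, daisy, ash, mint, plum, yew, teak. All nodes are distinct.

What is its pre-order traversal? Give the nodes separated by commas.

teak, daisy, reed, mint, ash, plum, yew

The last element of post-order is the root; it splits in-order into left and right subtrees.
Root teak: left subtree has 6 nodes {reed, daisy, ash, mint, plum, yew}, right has 0 { }.
  Root daisy: left subtree has 1 node {reed}, right has 4 {ash, mint, plum, yew}.
    Root mint: left subtree has 1 node {ash}, right has 2 {plum, yew}.
      Root plum: left subtree has 0 nodes { }, right has 1 {yew}.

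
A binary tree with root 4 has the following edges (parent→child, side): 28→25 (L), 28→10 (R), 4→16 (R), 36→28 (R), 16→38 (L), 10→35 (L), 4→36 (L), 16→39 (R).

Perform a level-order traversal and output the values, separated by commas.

4, 36, 16, 28, 38, 39, 25, 10, 35

Level-order visits nodes level by level from the root, left to right within each level.
Level 0: 4
Level 1: 36, 16
Level 2: 28, 38, 39
Level 3: 25, 10
Level 4: 35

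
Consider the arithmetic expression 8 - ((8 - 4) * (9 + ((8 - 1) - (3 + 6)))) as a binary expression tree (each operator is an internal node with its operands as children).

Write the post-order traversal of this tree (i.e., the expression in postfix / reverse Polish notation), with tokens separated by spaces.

Post-order on an expression tree gives postfix notation: for each operator, emit left operand, right operand, then the operator.

8 8 4 - 9 8 1 - 3 6 + - + * -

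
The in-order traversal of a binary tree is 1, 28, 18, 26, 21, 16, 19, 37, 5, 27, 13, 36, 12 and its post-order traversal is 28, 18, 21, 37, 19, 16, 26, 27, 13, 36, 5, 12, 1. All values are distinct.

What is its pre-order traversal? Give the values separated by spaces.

1 12 5 26 18 28 16 21 19 37 36 13 27

The last element of post-order is the root; it splits in-order into left and right subtrees.
Root 1: left subtree has 0 nodes { }, right has 12 {28, 18, 26, 21, 16, 19, 37, 5, 27, 13, 36, 12}.
  Root 12: left subtree has 11 nodes {28, 18, 26, 21, 16, 19, 37, 5, 27, 13, 36}, right has 0 { }.
    Root 5: left subtree has 7 nodes {28, 18, 26, 21, 16, 19, 37}, right has 3 {27, 13, 36}.
      Root 26: left subtree has 2 nodes {28, 18}, right has 4 {21, 16, 19, 37}.
        Root 18: left subtree has 1 node {28}, right has 0 { }.
        Root 16: left subtree has 1 node {21}, right has 2 {19, 37}.
          Root 19: left subtree has 0 nodes { }, right has 1 {37}.
      Root 36: left subtree has 2 nodes {27, 13}, right has 0 { }.
        Root 13: left subtree has 1 node {27}, right has 0 { }.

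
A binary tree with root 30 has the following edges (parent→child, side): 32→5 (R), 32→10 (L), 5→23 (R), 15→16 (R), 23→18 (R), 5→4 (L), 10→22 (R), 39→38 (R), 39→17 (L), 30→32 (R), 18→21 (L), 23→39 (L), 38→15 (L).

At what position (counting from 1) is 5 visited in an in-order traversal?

6

In-order visits the left subtree, then the node, then the right subtree.
At 30: no left child.
Visit 30.
At 30: go right to 32.
  At 32: go left to 10.
    At 10: no left child.
    Visit 10.
    At 10: go right to 22.
      22 is a leaf — visit 22.
  Visit 32.
  At 32: go right to 5.
    At 5: go left to 4.
      4 is a leaf — visit 4.
    Visit 5.
    At 5: go right to 23.
      At 23: go left to 39.
        At 39: go left to 17.
          17 is a leaf — visit 17.
        Visit 39.
        At 39: go right to 38.
          At 38: go left to 15.
            At 15: no left child.
            Visit 15.
            At 15: go right to 16.
              16 is a leaf — visit 16.
          Visit 38.
          At 38: no right child.
      Visit 23.
      At 23: go right to 18.
        At 18: go left to 21.
          21 is a leaf — visit 21.
        Visit 18.
        At 18: no right child.
Full in-order sequence: 30, 10, 22, 32, 4, 5, 17, 39, 15, 16, 38, 23, 21, 18.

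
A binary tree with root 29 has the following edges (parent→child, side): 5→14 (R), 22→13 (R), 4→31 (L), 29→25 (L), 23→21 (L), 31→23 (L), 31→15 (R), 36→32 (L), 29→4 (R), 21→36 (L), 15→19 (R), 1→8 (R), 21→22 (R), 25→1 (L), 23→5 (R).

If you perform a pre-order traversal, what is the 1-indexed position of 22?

11

Pre-order visits the node, then its left subtree, then its right subtree.
Visit 29.
At 29: go left to 25.
  Visit 25.
  At 25: go left to 1.
    Visit 1.
    At 1: no left child.
    At 1: go right to 8.
      8 is a leaf — visit 8.
  At 25: no right child.
At 29: go right to 4.
  Visit 4.
  At 4: go left to 31.
    Visit 31.
    At 31: go left to 23.
      Visit 23.
      At 23: go left to 21.
        Visit 21.
        At 21: go left to 36.
          Visit 36.
          At 36: go left to 32.
            32 is a leaf — visit 32.
          At 36: no right child.
        At 21: go right to 22.
          Visit 22.
          At 22: no left child.
          At 22: go right to 13.
            13 is a leaf — visit 13.
      At 23: go right to 5.
        Visit 5.
        At 5: no left child.
        At 5: go right to 14.
          14 is a leaf — visit 14.
    At 31: go right to 15.
      Visit 15.
      At 15: no left child.
      At 15: go right to 19.
        19 is a leaf — visit 19.
  At 4: no right child.
Full pre-order sequence: 29, 25, 1, 8, 4, 31, 23, 21, 36, 32, 22, 13, 5, 14, 15, 19.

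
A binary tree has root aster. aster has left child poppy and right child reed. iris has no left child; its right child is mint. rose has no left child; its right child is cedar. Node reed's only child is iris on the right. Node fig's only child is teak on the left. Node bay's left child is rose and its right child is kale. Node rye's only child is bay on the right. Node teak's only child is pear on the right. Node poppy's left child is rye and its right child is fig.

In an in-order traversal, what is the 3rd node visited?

In-order visits the left subtree, then the node, then the right subtree.
At aster: go left to poppy.
  At poppy: go left to rye.
    At rye: no left child.
    Visit rye.
    At rye: go right to bay.
      At bay: go left to rose.
        At rose: no left child.
        Visit rose.
        At rose: go right to cedar.
          cedar is a leaf — visit cedar.
      Visit bay.
      At bay: go right to kale.
        kale is a leaf — visit kale.
  Visit poppy.
  At poppy: go right to fig.
    At fig: go left to teak.
      At teak: no left child.
      Visit teak.
      At teak: go right to pear.
        pear is a leaf — visit pear.
    Visit fig.
    At fig: no right child.
Visit aster.
At aster: go right to reed.
  At reed: no left child.
  Visit reed.
  At reed: go right to iris.
    At iris: no left child.
    Visit iris.
    At iris: go right to mint.
      mint is a leaf — visit mint.
Full in-order sequence: rye, rose, cedar, bay, kale, poppy, teak, pear, fig, aster, reed, iris, mint.

cedar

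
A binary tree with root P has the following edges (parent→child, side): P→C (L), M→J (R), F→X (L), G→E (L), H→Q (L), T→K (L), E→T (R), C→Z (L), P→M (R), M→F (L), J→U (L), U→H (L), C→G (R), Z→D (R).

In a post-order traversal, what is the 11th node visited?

Post-order visits the left subtree, then the right subtree, then the node.
At P: go left to C.
  At C: go left to Z.
    At Z: no left child.
    At Z: go right to D.
      D is a leaf — visit D.
    Visit Z.
  At C: go right to G.
    At G: go left to E.
      At E: no left child.
      At E: go right to T.
        At T: go left to K.
          K is a leaf — visit K.
        At T: no right child.
        Visit T.
      Visit E.
    At G: no right child.
    Visit G.
  Visit C.
At P: go right to M.
  At M: go left to F.
    At F: go left to X.
      X is a leaf — visit X.
    At F: no right child.
    Visit F.
  At M: go right to J.
    At J: go left to U.
      At U: go left to H.
        At H: go left to Q.
          Q is a leaf — visit Q.
        At H: no right child.
        Visit H.
      At U: no right child.
      Visit U.
    At J: no right child.
    Visit J.
  Visit M.
Visit P.
Full post-order sequence: D, Z, K, T, E, G, C, X, F, Q, H, U, J, M, P.

H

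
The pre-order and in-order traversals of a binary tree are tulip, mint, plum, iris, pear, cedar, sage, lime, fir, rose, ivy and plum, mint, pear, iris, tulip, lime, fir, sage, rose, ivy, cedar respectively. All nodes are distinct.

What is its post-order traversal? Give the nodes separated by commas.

plum, pear, iris, mint, fir, lime, ivy, rose, sage, cedar, tulip

The first element of pre-order is the root; it splits in-order into left and right subtrees.
Root tulip: left subtree has 4 nodes {plum, mint, pear, iris}, right has 6 {lime, fir, sage, rose, ivy, cedar}.
  Root mint: left subtree has 1 node {plum}, right has 2 {pear, iris}.
    Root iris: left subtree has 1 node {pear}, right has 0 { }.
  Root cedar: left subtree has 5 nodes {lime, fir, sage, rose, ivy}, right has 0 { }.
    Root sage: left subtree has 2 nodes {lime, fir}, right has 2 {rose, ivy}.
      Root lime: left subtree has 0 nodes { }, right has 1 {fir}.
      Root rose: left subtree has 0 nodes { }, right has 1 {ivy}.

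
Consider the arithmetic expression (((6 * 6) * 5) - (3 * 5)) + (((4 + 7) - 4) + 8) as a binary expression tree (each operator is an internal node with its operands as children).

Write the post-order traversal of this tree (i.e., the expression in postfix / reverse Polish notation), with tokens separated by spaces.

6 6 * 5 * 3 5 * - 4 7 + 4 - 8 + +

Post-order on an expression tree gives postfix notation: for each operator, emit left operand, right operand, then the operator.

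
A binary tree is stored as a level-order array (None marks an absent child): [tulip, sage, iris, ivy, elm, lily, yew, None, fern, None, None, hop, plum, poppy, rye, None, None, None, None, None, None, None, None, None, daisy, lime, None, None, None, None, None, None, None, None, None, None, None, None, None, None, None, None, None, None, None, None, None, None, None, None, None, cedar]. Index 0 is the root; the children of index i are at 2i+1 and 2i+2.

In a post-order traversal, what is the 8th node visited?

Post-order visits the left subtree, then the right subtree, then the node.
At tulip: go left to sage.
  At sage: go left to ivy.
    At ivy: no left child.
    At ivy: go right to fern.
      fern is a leaf — visit fern.
    Visit ivy.
  At sage: go right to elm.
    elm is a leaf — visit elm.
  Visit sage.
At tulip: go right to iris.
  At iris: go left to lily.
    At lily: go left to hop.
      At hop: no left child.
      At hop: go right to daisy.
        daisy is a leaf — visit daisy.
      Visit hop.
    At lily: go right to plum.
      At plum: go left to lime.
        At lime: go left to cedar.
          cedar is a leaf — visit cedar.
        At lime: no right child.
        Visit lime.
      At plum: no right child.
      Visit plum.
    Visit lily.
  At iris: go right to yew.
    At yew: go left to poppy.
      poppy is a leaf — visit poppy.
    At yew: go right to rye.
      rye is a leaf — visit rye.
    Visit yew.
  Visit iris.
Visit tulip.
Full post-order sequence: fern, ivy, elm, sage, daisy, hop, cedar, lime, plum, lily, poppy, rye, yew, iris, tulip.

lime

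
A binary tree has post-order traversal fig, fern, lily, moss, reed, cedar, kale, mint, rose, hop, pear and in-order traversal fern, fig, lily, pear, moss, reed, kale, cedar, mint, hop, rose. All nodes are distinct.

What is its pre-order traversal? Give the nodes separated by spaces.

pear lily fern fig hop mint kale reed moss cedar rose

The last element of post-order is the root; it splits in-order into left and right subtrees.
Root pear: left subtree has 3 nodes {fern, fig, lily}, right has 7 {moss, reed, kale, cedar, mint, hop, rose}.
  Root lily: left subtree has 2 nodes {fern, fig}, right has 0 { }.
    Root fern: left subtree has 0 nodes { }, right has 1 {fig}.
  Root hop: left subtree has 5 nodes {moss, reed, kale, cedar, mint}, right has 1 {rose}.
    Root mint: left subtree has 4 nodes {moss, reed, kale, cedar}, right has 0 { }.
      Root kale: left subtree has 2 nodes {moss, reed}, right has 1 {cedar}.
        Root reed: left subtree has 1 node {moss}, right has 0 { }.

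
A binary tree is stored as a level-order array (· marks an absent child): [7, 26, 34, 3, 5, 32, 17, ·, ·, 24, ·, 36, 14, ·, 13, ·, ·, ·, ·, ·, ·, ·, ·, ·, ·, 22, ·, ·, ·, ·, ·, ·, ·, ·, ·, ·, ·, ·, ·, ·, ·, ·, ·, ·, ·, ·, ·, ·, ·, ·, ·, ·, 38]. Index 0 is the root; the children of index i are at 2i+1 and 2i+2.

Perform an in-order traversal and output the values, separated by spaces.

In-order visits the left subtree, then the node, then the right subtree.
At 7: go left to 26.
  At 26: go left to 3.
    3 is a leaf — visit 3.
  Visit 26.
  At 26: go right to 5.
    At 5: go left to 24.
      24 is a leaf — visit 24.
    Visit 5.
    At 5: no right child.
Visit 7.
At 7: go right to 34.
  At 34: go left to 32.
    At 32: go left to 36.
      36 is a leaf — visit 36.
    Visit 32.
    At 32: go right to 14.
      At 14: go left to 22.
        At 22: no left child.
        Visit 22.
        At 22: go right to 38.
          38 is a leaf — visit 38.
      Visit 14.
      At 14: no right child.
  Visit 34.
  At 34: go right to 17.
    At 17: no left child.
    Visit 17.
    At 17: go right to 13.
      13 is a leaf — visit 13.

3 26 24 5 7 36 32 22 38 14 34 17 13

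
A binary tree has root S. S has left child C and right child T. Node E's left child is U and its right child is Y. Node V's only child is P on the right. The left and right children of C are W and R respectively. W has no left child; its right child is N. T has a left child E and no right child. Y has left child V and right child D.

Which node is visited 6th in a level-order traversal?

Level-order visits nodes level by level from the root, left to right within each level.
Level 0: S
Level 1: C, T
Level 2: W, R, E
Level 3: N, U, Y
Level 4: V, D
Level 5: P
Full level-order sequence: S, C, T, W, R, E, N, U, Y, V, D, P.

E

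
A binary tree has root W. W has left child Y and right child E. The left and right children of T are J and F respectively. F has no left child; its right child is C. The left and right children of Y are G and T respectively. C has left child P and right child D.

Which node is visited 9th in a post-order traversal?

E

Post-order visits the left subtree, then the right subtree, then the node.
At W: go left to Y.
  At Y: go left to G.
    G is a leaf — visit G.
  At Y: go right to T.
    At T: go left to J.
      J is a leaf — visit J.
    At T: go right to F.
      At F: no left child.
      At F: go right to C.
        At C: go left to P.
          P is a leaf — visit P.
        At C: go right to D.
          D is a leaf — visit D.
        Visit C.
      Visit F.
    Visit T.
  Visit Y.
At W: go right to E.
  E is a leaf — visit E.
Visit W.
Full post-order sequence: G, J, P, D, C, F, T, Y, E, W.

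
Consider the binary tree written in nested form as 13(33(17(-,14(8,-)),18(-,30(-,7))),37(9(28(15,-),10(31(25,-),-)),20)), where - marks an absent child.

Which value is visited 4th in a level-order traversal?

17

Level-order visits nodes level by level from the root, left to right within each level.
Level 0: 13
Level 1: 33, 37
Level 2: 17, 18, 9, 20
Level 3: 14, 30, 28, 10
Level 4: 8, 7, 15, 31
Level 5: 25
Full level-order sequence: 13, 33, 37, 17, 18, 9, 20, 14, 30, 28, 10, 8, 7, 15, 31, 25.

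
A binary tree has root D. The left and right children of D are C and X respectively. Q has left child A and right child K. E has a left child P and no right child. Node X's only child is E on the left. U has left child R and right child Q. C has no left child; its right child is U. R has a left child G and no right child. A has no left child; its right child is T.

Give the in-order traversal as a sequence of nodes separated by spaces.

In-order visits the left subtree, then the node, then the right subtree.
At D: go left to C.
  At C: no left child.
  Visit C.
  At C: go right to U.
    At U: go left to R.
      At R: go left to G.
        G is a leaf — visit G.
      Visit R.
      At R: no right child.
    Visit U.
    At U: go right to Q.
      At Q: go left to A.
        At A: no left child.
        Visit A.
        At A: go right to T.
          T is a leaf — visit T.
      Visit Q.
      At Q: go right to K.
        K is a leaf — visit K.
Visit D.
At D: go right to X.
  At X: go left to E.
    At E: go left to P.
      P is a leaf — visit P.
    Visit E.
    At E: no right child.
  Visit X.
  At X: no right child.

C G R U A T Q K D P E X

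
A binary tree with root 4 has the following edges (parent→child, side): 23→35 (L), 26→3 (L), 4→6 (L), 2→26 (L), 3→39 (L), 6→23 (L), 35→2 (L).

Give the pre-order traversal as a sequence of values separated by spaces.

4 6 23 35 2 26 3 39

Pre-order visits the node, then its left subtree, then its right subtree.
Visit 4.
At 4: go left to 6.
  Visit 6.
  At 6: go left to 23.
    Visit 23.
    At 23: go left to 35.
      Visit 35.
      At 35: go left to 2.
        Visit 2.
        At 2: go left to 26.
          Visit 26.
          At 26: go left to 3.
            Visit 3.
            At 3: go left to 39.
              39 is a leaf — visit 39.
            At 3: no right child.
          At 26: no right child.
        At 2: no right child.
      At 35: no right child.
    At 23: no right child.
  At 6: no right child.
At 4: no right child.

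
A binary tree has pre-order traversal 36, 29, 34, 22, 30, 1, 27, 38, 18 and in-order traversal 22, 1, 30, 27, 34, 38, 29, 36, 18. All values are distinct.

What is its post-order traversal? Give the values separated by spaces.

The first element of pre-order is the root; it splits in-order into left and right subtrees.
Root 36: left subtree has 7 nodes {22, 1, 30, 27, 34, 38, 29}, right has 1 {18}.
  Root 29: left subtree has 6 nodes {22, 1, 30, 27, 34, 38}, right has 0 { }.
    Root 34: left subtree has 4 nodes {22, 1, 30, 27}, right has 1 {38}.
      Root 22: left subtree has 0 nodes { }, right has 3 {1, 30, 27}.
        Root 30: left subtree has 1 node {1}, right has 1 {27}.

1 27 30 22 38 34 29 18 36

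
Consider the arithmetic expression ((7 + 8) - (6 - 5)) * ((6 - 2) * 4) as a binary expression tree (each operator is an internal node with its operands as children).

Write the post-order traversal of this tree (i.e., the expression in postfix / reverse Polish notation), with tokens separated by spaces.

7 8 + 6 5 - - 6 2 - 4 * *

Post-order on an expression tree gives postfix notation: for each operator, emit left operand, right operand, then the operator.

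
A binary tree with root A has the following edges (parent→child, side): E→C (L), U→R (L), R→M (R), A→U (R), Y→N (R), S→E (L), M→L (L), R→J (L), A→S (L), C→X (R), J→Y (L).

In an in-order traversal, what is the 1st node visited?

C

In-order visits the left subtree, then the node, then the right subtree.
At A: go left to S.
  At S: go left to E.
    At E: go left to C.
      At C: no left child.
      Visit C.
      At C: go right to X.
        X is a leaf — visit X.
    Visit E.
    At E: no right child.
  Visit S.
  At S: no right child.
Visit A.
At A: go right to U.
  At U: go left to R.
    At R: go left to J.
      At J: go left to Y.
        At Y: no left child.
        Visit Y.
        At Y: go right to N.
          N is a leaf — visit N.
      Visit J.
      At J: no right child.
    Visit R.
    At R: go right to M.
      At M: go left to L.
        L is a leaf — visit L.
      Visit M.
      At M: no right child.
  Visit U.
  At U: no right child.
Full in-order sequence: C, X, E, S, A, Y, N, J, R, L, M, U.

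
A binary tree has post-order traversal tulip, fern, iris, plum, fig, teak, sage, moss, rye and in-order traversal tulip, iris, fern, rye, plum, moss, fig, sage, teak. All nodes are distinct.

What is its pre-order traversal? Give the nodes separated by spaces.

The last element of post-order is the root; it splits in-order into left and right subtrees.
Root rye: left subtree has 3 nodes {tulip, iris, fern}, right has 5 {plum, moss, fig, sage, teak}.
  Root iris: left subtree has 1 node {tulip}, right has 1 {fern}.
  Root moss: left subtree has 1 node {plum}, right has 3 {fig, sage, teak}.
    Root sage: left subtree has 1 node {fig}, right has 1 {teak}.

rye iris tulip fern moss plum sage fig teak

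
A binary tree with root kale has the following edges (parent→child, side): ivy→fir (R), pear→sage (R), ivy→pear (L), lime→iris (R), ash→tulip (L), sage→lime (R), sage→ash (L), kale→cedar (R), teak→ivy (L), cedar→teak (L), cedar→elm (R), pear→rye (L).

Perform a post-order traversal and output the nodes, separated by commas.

rye, tulip, ash, iris, lime, sage, pear, fir, ivy, teak, elm, cedar, kale

Post-order visits the left subtree, then the right subtree, then the node.
At kale: no left child.
At kale: go right to cedar.
  At cedar: go left to teak.
    At teak: go left to ivy.
      At ivy: go left to pear.
        At pear: go left to rye.
          rye is a leaf — visit rye.
        At pear: go right to sage.
          At sage: go left to ash.
            At ash: go left to tulip.
              tulip is a leaf — visit tulip.
            At ash: no right child.
            Visit ash.
          At sage: go right to lime.
            At lime: no left child.
            At lime: go right to iris.
              iris is a leaf — visit iris.
            Visit lime.
          Visit sage.
        Visit pear.
      At ivy: go right to fir.
        fir is a leaf — visit fir.
      Visit ivy.
    At teak: no right child.
    Visit teak.
  At cedar: go right to elm.
    elm is a leaf — visit elm.
  Visit cedar.
Visit kale.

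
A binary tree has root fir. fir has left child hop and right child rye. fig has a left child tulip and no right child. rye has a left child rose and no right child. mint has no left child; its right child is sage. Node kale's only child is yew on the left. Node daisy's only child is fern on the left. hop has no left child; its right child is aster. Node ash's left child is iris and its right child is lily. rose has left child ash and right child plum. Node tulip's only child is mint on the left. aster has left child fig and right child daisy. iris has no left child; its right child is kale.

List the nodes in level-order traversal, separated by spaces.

Level-order visits nodes level by level from the root, left to right within each level.
Level 0: fir
Level 1: hop, rye
Level 2: aster, rose
Level 3: fig, daisy, ash, plum
Level 4: tulip, fern, iris, lily
Level 5: mint, kale
Level 6: sage, yew

fir hop rye aster rose fig daisy ash plum tulip fern iris lily mint kale sage yew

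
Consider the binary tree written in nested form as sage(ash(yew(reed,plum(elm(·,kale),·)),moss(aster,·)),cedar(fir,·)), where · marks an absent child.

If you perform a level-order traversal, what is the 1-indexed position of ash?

Level-order visits nodes level by level from the root, left to right within each level.
Level 0: sage
Level 1: ash, cedar
Level 2: yew, moss, fir
Level 3: reed, plum, aster
Level 4: elm
Level 5: kale
Full level-order sequence: sage, ash, cedar, yew, moss, fir, reed, plum, aster, elm, kale.

2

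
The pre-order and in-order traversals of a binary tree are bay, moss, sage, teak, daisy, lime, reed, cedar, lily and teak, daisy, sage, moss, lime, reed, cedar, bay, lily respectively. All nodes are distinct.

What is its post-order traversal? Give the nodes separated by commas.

The first element of pre-order is the root; it splits in-order into left and right subtrees.
Root bay: left subtree has 7 nodes {teak, daisy, sage, moss, lime, reed, cedar}, right has 1 {lily}.
  Root moss: left subtree has 3 nodes {teak, daisy, sage}, right has 3 {lime, reed, cedar}.
    Root sage: left subtree has 2 nodes {teak, daisy}, right has 0 { }.
      Root teak: left subtree has 0 nodes { }, right has 1 {daisy}.
    Root lime: left subtree has 0 nodes { }, right has 2 {reed, cedar}.
      Root reed: left subtree has 0 nodes { }, right has 1 {cedar}.

daisy, teak, sage, cedar, reed, lime, moss, lily, bay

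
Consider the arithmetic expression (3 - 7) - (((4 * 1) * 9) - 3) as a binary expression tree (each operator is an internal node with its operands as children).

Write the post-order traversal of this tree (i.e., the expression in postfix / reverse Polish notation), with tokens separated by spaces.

Post-order on an expression tree gives postfix notation: for each operator, emit left operand, right operand, then the operator.

3 7 - 4 1 * 9 * 3 - -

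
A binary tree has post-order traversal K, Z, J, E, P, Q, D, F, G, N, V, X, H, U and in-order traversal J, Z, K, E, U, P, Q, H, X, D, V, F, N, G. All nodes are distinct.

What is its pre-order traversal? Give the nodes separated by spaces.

The last element of post-order is the root; it splits in-order into left and right subtrees.
Root U: left subtree has 4 nodes {J, Z, K, E}, right has 9 {P, Q, H, X, D, V, F, N, G}.
  Root E: left subtree has 3 nodes {J, Z, K}, right has 0 { }.
    Root J: left subtree has 0 nodes { }, right has 2 {Z, K}.
      Root Z: left subtree has 0 nodes { }, right has 1 {K}.
  Root H: left subtree has 2 nodes {P, Q}, right has 6 {X, D, V, F, N, G}.
    Root Q: left subtree has 1 node {P}, right has 0 { }.
    Root X: left subtree has 0 nodes { }, right has 5 {D, V, F, N, G}.
      Root V: left subtree has 1 node {D}, right has 3 {F, N, G}.
        Root N: left subtree has 1 node {F}, right has 1 {G}.

U E J Z K H Q P X V D N F G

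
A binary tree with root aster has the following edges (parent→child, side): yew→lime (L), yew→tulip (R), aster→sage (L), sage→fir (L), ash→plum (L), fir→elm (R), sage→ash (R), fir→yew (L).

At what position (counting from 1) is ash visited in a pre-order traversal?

8

Pre-order visits the node, then its left subtree, then its right subtree.
Visit aster.
At aster: go left to sage.
  Visit sage.
  At sage: go left to fir.
    Visit fir.
    At fir: go left to yew.
      Visit yew.
      At yew: go left to lime.
        lime is a leaf — visit lime.
      At yew: go right to tulip.
        tulip is a leaf — visit tulip.
    At fir: go right to elm.
      elm is a leaf — visit elm.
  At sage: go right to ash.
    Visit ash.
    At ash: go left to plum.
      plum is a leaf — visit plum.
    At ash: no right child.
At aster: no right child.
Full pre-order sequence: aster, sage, fir, yew, lime, tulip, elm, ash, plum.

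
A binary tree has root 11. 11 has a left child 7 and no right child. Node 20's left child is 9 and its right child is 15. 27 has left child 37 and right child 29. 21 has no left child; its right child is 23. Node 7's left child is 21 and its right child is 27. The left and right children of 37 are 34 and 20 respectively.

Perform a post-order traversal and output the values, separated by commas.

23, 21, 34, 9, 15, 20, 37, 29, 27, 7, 11

Post-order visits the left subtree, then the right subtree, then the node.
At 11: go left to 7.
  At 7: go left to 21.
    At 21: no left child.
    At 21: go right to 23.
      23 is a leaf — visit 23.
    Visit 21.
  At 7: go right to 27.
    At 27: go left to 37.
      At 37: go left to 34.
        34 is a leaf — visit 34.
      At 37: go right to 20.
        At 20: go left to 9.
          9 is a leaf — visit 9.
        At 20: go right to 15.
          15 is a leaf — visit 15.
        Visit 20.
      Visit 37.
    At 27: go right to 29.
      29 is a leaf — visit 29.
    Visit 27.
  Visit 7.
At 11: no right child.
Visit 11.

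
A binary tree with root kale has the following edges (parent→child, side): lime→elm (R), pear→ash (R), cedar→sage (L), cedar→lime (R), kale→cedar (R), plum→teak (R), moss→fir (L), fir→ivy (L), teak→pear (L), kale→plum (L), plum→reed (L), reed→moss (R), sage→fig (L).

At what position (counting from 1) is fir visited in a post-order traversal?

2

Post-order visits the left subtree, then the right subtree, then the node.
At kale: go left to plum.
  At plum: go left to reed.
    At reed: no left child.
    At reed: go right to moss.
      At moss: go left to fir.
        At fir: go left to ivy.
          ivy is a leaf — visit ivy.
        At fir: no right child.
        Visit fir.
      At moss: no right child.
      Visit moss.
    Visit reed.
  At plum: go right to teak.
    At teak: go left to pear.
      At pear: no left child.
      At pear: go right to ash.
        ash is a leaf — visit ash.
      Visit pear.
    At teak: no right child.
    Visit teak.
  Visit plum.
At kale: go right to cedar.
  At cedar: go left to sage.
    At sage: go left to fig.
      fig is a leaf — visit fig.
    At sage: no right child.
    Visit sage.
  At cedar: go right to lime.
    At lime: no left child.
    At lime: go right to elm.
      elm is a leaf — visit elm.
    Visit lime.
  Visit cedar.
Visit kale.
Full post-order sequence: ivy, fir, moss, reed, ash, pear, teak, plum, fig, sage, elm, lime, cedar, kale.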